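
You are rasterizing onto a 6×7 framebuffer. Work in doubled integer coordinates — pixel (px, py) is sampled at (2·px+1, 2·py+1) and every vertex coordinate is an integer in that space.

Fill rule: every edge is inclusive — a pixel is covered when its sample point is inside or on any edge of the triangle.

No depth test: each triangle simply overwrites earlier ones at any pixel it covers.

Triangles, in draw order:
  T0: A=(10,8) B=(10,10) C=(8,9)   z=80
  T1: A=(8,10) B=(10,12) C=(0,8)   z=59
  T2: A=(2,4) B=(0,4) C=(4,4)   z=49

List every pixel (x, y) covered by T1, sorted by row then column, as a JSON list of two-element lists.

T0:
  2·area = 4
  edge (10, 8)→(10, 10): d=(0,2) inclusive
  edge (10, 10)→(8, 9): d=(-2,-1) inclusive
  edge (8, 9)→(10, 8): d=(2,-1) inclusive
    (4,4)@(9, 9): e=[2,1,1] → X
    (5,4)@(11, 9): e=[-2,3,3] → .
    (4,5)@(9, 11): e=[2,-3,5] → .
  covered (1 px):
    . . . . . .
    . . . . . .
    . . . . . .
    . . . . . .
    . . . . X .
    . . . . . .
    . . . . . .
T1:
  2·area = 12
  edge (8, 10)→(10, 12): d=(2,2) inclusive
  edge (10, 12)→(0, 8): d=(-10,-4) inclusive
  edge (0, 8)→(8, 10): d=(8,2) inclusive
    (0,1)@(1, 3): e=[0,54,-42] → .  [on edge]
    (1,2)@(3, 5): e=[0,42,-30] → .  [on edge]
    (2,3)@(5, 7): e=[0,30,-18] → .  [on edge]
    (1,4)@(3, 9): e=[8,2,2] → X
    (2,4)@(5, 9): e=[4,10,-2] → .
    (3,4)@(7, 9): e=[0,18,-6] → .  [on edge]
    (1,5)@(3, 11): e=[12,-18,18] → .
    (4,5)@(9, 11): e=[0,6,6] → X  [on edge]
    (5,5)@(11, 11): e=[-4,14,2] → .
    (4,6)@(9, 13): e=[4,-14,22] → .
    (5,6)@(11, 13): e=[0,-6,18] → .  [on edge]
  covered (2 px):
    . . . . . .
    . . . . . .
    . . . . . .
    . . . . . .
    . X . . . .
    . . . . X .
    . . . . . .
T2:
  degenerate (2·area = 0) — covers nothing

Final: [[1,4],[4,5]]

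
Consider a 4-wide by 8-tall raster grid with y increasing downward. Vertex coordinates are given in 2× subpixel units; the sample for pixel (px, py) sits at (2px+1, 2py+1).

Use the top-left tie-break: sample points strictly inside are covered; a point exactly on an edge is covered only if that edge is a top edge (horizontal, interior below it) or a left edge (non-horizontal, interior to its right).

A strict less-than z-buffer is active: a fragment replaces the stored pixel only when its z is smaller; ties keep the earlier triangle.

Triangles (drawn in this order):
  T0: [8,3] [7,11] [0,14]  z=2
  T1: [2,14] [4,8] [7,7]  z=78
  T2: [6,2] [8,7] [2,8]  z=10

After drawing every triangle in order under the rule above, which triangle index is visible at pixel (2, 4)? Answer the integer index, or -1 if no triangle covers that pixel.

T0:
  2·area = 53
  edge (8, 3)→(7, 11): d=(-1,8) right/bottom  bias=-1
  edge (7, 11)→(0, 14): d=(-7,3) right/bottom  bias=-1
  edge (0, 14)→(8, 3): d=(8,-11) top-left  bias=+0
    (3,2)@(7, 5): e=[6,42,5] → █
    (3,3)@(7, 7): e=[4,28,21] → █
    (2,4)@(5, 9): e=[18,20,15] → █
    (1,5)@(3, 11): e=[32,12,9] → █
    (3,5)@(7, 11): e=[0,0,53] → ·  [on edge]
    (0,6)@(1, 13): e=[46,4,3] → █
    (1,6)@(3, 13): e=[30,-2,25] → ·
    (2,6)@(5, 13): e=[14,-8,47] → ·
    (0,7)@(1, 15): e=[44,-10,19] → ·
  covered (7 px):
    · · · ·
    · · · ·
    · · · █
    · · · █
    · · █ █
    · █ █ ·
    █ · · ·
    · · · ·
T1:
  2·area = 16
  edge (2, 14)→(4, 8): d=(2,-6) top-left  bias=+0
  edge (4, 8)→(7, 7): d=(3,-1) top-left  bias=+0
  edge (7, 7)→(2, 14): d=(-5,7) right/bottom  bias=-1
    (2,2)@(5, 5): e=[0,-8,24] → ·  [on edge]
    (3,3)@(7, 7): e=[16,0,0] → ·  [on edge]
    (0,4)@(1, 9): e=[-16,0,32] → ·  [on edge]
    (2,4)@(5, 9): e=[8,4,4] → █
    (3,4)@(7, 9): e=[20,6,-10] → ·
    (1,5)@(3, 11): e=[0,8,8] → █  [on edge]
    (2,5)@(5, 11): e=[12,10,-6] → ·
    (1,6)@(3, 13): e=[4,14,-2] → ·
  covered (2 px):
    · · · ·
    · · · ·
    · · · ·
    · · · ·
    · · █ ·
    · █ · ·
    · · · ·
    · · · ·
T2:
  2·area = 32
  edge (6, 2)→(8, 7): d=(2,5) right/bottom  bias=-1
  edge (8, 7)→(2, 8): d=(-6,1) right/bottom  bias=-1
  edge (2, 8)→(6, 2): d=(4,-6) top-left  bias=+0
    (2,2)@(5, 5): e=[11,15,6] → █
    (3,2)@(7, 5): e=[1,13,18] → █
    (1,3)@(3, 7): e=[25,5,2] → █
    (1,4)@(3, 9): e=[29,-7,10] → ·
    (2,4)@(5, 9): e=[19,-9,22] → ·
    (3,4)@(7, 9): e=[9,-11,34] → ·
  covered (5 px):
    · · · ·
    · · · ·
    · · █ █
    · █ █ █
    · · · ·
    · · · ·
    · · · ·
    · · · ·

Z-buffer (winner per pixel, '.' = empty):
  . . . .
  . . . .
  . . 2 0
  . 2 2 0
  . . 0 0
  . 0 0 .
  0 . . .
  . . . .

Answer: 0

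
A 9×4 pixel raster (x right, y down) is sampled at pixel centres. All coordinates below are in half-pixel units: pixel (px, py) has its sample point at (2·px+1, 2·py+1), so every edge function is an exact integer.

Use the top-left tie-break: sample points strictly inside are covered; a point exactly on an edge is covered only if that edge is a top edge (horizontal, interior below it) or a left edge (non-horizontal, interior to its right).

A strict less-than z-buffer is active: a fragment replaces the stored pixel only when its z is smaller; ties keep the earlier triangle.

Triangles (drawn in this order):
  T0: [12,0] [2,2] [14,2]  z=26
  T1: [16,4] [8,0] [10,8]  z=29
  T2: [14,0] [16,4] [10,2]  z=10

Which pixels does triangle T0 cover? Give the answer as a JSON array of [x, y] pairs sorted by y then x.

T0:
  2·area = 24  (B↔C swapped to make it positive)
  edge (12, 0)→(14, 2): d=(2,2) right/bottom  bias=-1
  edge (14, 2)→(2, 2): d=(-12,0) right/bottom  bias=-1
  edge (2, 2)→(12, 0): d=(10,-2) top-left  bias=+0
    (3,0)@(7, 1): e=[12,12,0] → █  [on edge]
    (4,0)@(9, 1): e=[8,12,4] → █
    (5,0)@(11, 1): e=[4,12,8] → █
    (6,0)@(13, 1): e=[0,12,12] → ·  [on edge]
    (3,1)@(7, 3): e=[16,-12,20] → ·
    (4,1)@(9, 3): e=[12,-12,24] → ·
    (5,1)@(11, 3): e=[8,-12,28] → ·
    (7,1)@(15, 3): e=[0,-12,36] → ·  [on edge]
    (8,2)@(17, 5): e=[0,-36,60] → ·  [on edge]
  covered (3 px):
    · · · █ █ █ · · ·
    · · · · · · · · ·
    · · · · · · · · ·
    · · · · · · · · ·
T1:
  2·area = 56  (B↔C swapped to make it positive)
  edge (16, 4)→(10, 8): d=(-6,4) right/bottom  bias=-1
  edge (10, 8)→(8, 0): d=(-2,-8) top-left  bias=+0
  edge (8, 0)→(16, 4): d=(8,4) right/bottom  bias=-1
    (4,0)@(9, 1): e=[46,6,4] → █
    (5,0)@(11, 1): e=[38,22,-4] → ·
    (4,1)@(9, 3): e=[34,2,20] → █
    (5,1)@(11, 3): e=[26,18,12] → █
    (6,1)@(13, 3): e=[18,34,4] → █
    (7,1)@(15, 3): e=[10,50,-4] → ·
    (4,2)@(9, 5): e=[22,-2,36] → ·
    (5,2)@(11, 5): e=[14,14,28] → █
    (7,2)@(15, 5): e=[-2,46,12] → ·
    (5,3)@(11, 7): e=[2,10,44] → █
    (6,3)@(13, 7): e=[-6,26,36] → ·
  covered (7 px):
    · · · · █ · · · ·
    · · · · █ █ █ · ·
    · · · · · █ █ · ·
    · · · · · █ · · ·
T2:
  2·area = 20
  edge (14, 0)→(16, 4): d=(2,4) right/bottom  bias=-1
  edge (16, 4)→(10, 2): d=(-6,-2) top-left  bias=+0
  edge (10, 2)→(14, 0): d=(4,-2) top-left  bias=+0
    (3,0)@(7, 1): e=[30,0,-10] → ·  [on edge]
    (6,0)@(13, 1): e=[6,12,2] → █
    (7,0)@(15, 1): e=[-2,16,6] → ·
    (6,1)@(13, 3): e=[10,0,10] → █  [on edge]
    (7,1)@(15, 3): e=[2,4,14] → █
    (8,1)@(17, 3): e=[-6,8,18] → ·
    (6,2)@(13, 5): e=[14,-12,18] → ·
    (7,2)@(15, 5): e=[6,-8,22] → ·
  covered (3 px):
    · · · · · · █ · ·
    · · · · · · █ █ ·
    · · · · · · · · ·
    · · · · · · · · ·

Result: [[3,0],[4,0],[5,0]]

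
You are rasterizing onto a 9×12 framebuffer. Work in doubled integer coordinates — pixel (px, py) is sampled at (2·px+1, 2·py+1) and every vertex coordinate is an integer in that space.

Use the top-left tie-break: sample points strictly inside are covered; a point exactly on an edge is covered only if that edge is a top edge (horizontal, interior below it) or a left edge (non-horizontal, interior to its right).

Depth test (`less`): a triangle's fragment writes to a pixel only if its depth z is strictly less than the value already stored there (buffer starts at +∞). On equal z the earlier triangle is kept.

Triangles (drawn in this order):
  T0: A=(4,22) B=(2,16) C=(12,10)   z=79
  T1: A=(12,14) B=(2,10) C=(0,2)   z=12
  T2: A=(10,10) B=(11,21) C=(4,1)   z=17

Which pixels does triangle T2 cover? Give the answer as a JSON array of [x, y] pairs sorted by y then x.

T0:
  2·area = 72
  edge (4, 22)→(2, 16): d=(-2,-6) top-left  bias=+0
  edge (2, 16)→(12, 10): d=(10,-6) top-left  bias=+0
  edge (12, 10)→(4, 22): d=(-8,12) right/bottom  bias=-1
    (8,3)@(17, 7): e=[108,0,-36] → .  [on edge]
    (5,5)@(11, 11): e=[64,4,4] → X
    (6,5)@(13, 11): e=[76,16,-20] → .
    (0,6)@(1, 13): e=[0,-36,108] → .  [on edge]
    (3,6)@(7, 13): e=[36,0,36] → X  [on edge]
    (4,6)@(9, 13): e=[48,12,12] → X
    (5,6)@(11, 13): e=[60,24,-12] → .
    (2,7)@(5, 15): e=[20,8,44] → X
    (4,7)@(9, 15): e=[44,32,-4] → .
    (1,8)@(3, 17): e=[4,16,52] → X
    (4,8)@(9, 17): e=[40,52,-20] → .
    (1,9)@(3, 19): e=[0,36,36] → X  [on edge]
  covered (10 px):
    . . . . . . . . .
    . . . . . . . . .
    . . . . . . . . .
    . . . . . . . . .
    . . . . . . . . .
    . . . . . X . . .
    . . . X X . . . .
    . . X X . . . . .
    . X X X . . . . .
    . X X . . . . . .
    . . . . . . . . .
    . . . . . . . . .
T1:
  2·area = 72
  edge (12, 14)→(2, 10): d=(-10,-4) top-left  bias=+0
  edge (2, 10)→(0, 2): d=(-2,-8) top-left  bias=+0
  edge (0, 2)→(12, 14): d=(12,12) right/bottom  bias=-1
    (0,1)@(1, 3): e=[66,6,0] → .  [on edge]
    (0,2)@(1, 5): e=[46,2,24] → X
    (1,2)@(3, 5): e=[54,18,0] → .  [on edge]
    (0,3)@(1, 7): e=[26,-2,48] → .
    (1,3)@(3, 7): e=[34,14,24] → X
    (2,3)@(5, 7): e=[42,30,0] → .  [on edge]
    (1,4)@(3, 9): e=[14,10,48] → X
    (2,4)@(5, 9): e=[22,26,24] → X
    (3,4)@(7, 9): e=[30,42,0] → .  [on edge]
    (1,5)@(3, 11): e=[-6,6,72] → .
    (2,5)@(5, 11): e=[2,22,48] → X
    (3,5)@(7, 11): e=[10,38,24] → X
    (4,5)@(9, 11): e=[18,54,0] → .  [on edge]
    (5,6)@(11, 13): e=[6,66,0] → .  [on edge]
    (6,7)@(13, 15): e=[-6,78,0] → .  [on edge]
    (7,8)@(15, 17): e=[-18,90,0] → .  [on edge]
    (8,9)@(17, 19): e=[-30,102,0] → .  [on edge]
  covered (6 px):
    . . . . . . . . .
    . . . . . . . . .
    X . . . . . . . .
    . X . . . . . . .
    . X X . . . . . .
    . . X X . . . . .
    . . . . . . . . .
    . . . . . . . . .
    . . . . . . . . .
    . . . . . . . . .
    . . . . . . . . .
    . . . . . . . . .
T2:
  2·area = 57
  edge (10, 10)→(11, 21): d=(1,11) right/bottom  bias=-1
  edge (11, 21)→(4, 1): d=(-7,-20) top-left  bias=+0
  edge (4, 1)→(10, 10): d=(6,9) right/bottom  bias=-1
    (2,1)@(5, 3): e=[48,6,3] → X
    (3,1)@(7, 3): e=[26,46,-15] → .
    (2,2)@(5, 5): e=[50,-8,15] → .
    (3,3)@(7, 7): e=[30,18,9] → X
    (4,3)@(9, 7): e=[8,58,-9] → .
    (3,4)@(7, 9): e=[32,4,21] → X
    (4,4)@(9, 9): e=[10,44,3] → X
    (5,4)@(11, 9): e=[-12,84,-15] → .
    (3,5)@(7, 11): e=[34,-10,33] → .
    (4,5)@(9, 11): e=[12,30,15] → X
    (5,5)@(11, 11): e=[-10,70,-3] → .
    (4,6)@(9, 13): e=[14,16,27] → X
    (5,10)@(11, 21): e=[0,0,57] → .  [on edge]
  covered (7 px):
    . . . . . . . . .
    . . X . . . . . .
    . . . . . . . . .
    . . . X . . . . .
    . . . X X . . . .
    . . . . X . . . .
    . . . . X . . . .
    . . . . X . . . .
    . . . . . . . . .
    . . . . . . . . .
    . . . . . . . . .
    . . . . . . . . .

Result: [[2,1],[3,3],[3,4],[4,4],[4,5],[4,6],[4,7]]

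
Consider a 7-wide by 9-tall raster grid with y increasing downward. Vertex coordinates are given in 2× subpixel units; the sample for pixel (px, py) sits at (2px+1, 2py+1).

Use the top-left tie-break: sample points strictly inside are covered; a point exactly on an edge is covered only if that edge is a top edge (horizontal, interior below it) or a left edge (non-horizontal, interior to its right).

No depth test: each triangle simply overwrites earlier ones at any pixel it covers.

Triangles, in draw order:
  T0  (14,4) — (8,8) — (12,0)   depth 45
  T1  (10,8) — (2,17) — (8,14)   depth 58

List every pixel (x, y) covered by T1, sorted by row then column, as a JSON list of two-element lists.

T0:
  2·area = 32
  edge (14, 4)→(8, 8): d=(-6,4) right/bottom  bias=-1
  edge (8, 8)→(12, 0): d=(4,-8) top-left  bias=+0
  edge (12, 0)→(14, 4): d=(2,4) right/bottom  bias=-1
    (5,1)@(11, 3): e=[18,4,10] → X
    (6,1)@(13, 3): e=[10,20,2] → X
    (5,2)@(11, 5): e=[6,12,14] → X
    (6,2)@(13, 5): e=[-2,28,6] → .
    (4,3)@(9, 7): e=[2,4,26] → X
    (5,3)@(11, 7): e=[-6,20,18] → .
    (4,4)@(9, 9): e=[-10,12,30] → .
  covered (4 px):
    . . . . . . .
    . . . . . X X
    . . . . . X .
    . . . . X . .
    . . . . . . .
    . . . . . . .
    . . . . . . .
    . . . . . . .
    . . . . . . .
T1:
  2·area = 30  (B↔C swapped to make it positive)
  edge (10, 8)→(8, 14): d=(-2,6) right/bottom  bias=-1
  edge (8, 14)→(2, 17): d=(-6,3) right/bottom  bias=-1
  edge (2, 17)→(10, 8): d=(8,-9) top-left  bias=+0
    (5,2)@(11, 5): e=[0,45,-15] → .  [on edge]
    (4,5)@(9, 11): e=[0,15,15] → .  [on edge]
    (3,6)@(7, 13): e=[8,9,13] → X
    (4,6)@(9, 13): e=[-4,3,31] → .
    (2,7)@(5, 15): e=[16,3,11] → X
    (3,7)@(7, 15): e=[4,-3,29] → .
    (2,8)@(5, 17): e=[12,-9,27] → .
    (3,8)@(7, 17): e=[0,-15,45] → .  [on edge]
  covered (2 px):
    . . . . . . .
    . . . . . . .
    . . . . . . .
    . . . . . . .
    . . . . . . .
    . . . . . . .
    . . . X . . .
    . . X . . . .
    . . . . . . .

Final: [[3,6],[2,7]]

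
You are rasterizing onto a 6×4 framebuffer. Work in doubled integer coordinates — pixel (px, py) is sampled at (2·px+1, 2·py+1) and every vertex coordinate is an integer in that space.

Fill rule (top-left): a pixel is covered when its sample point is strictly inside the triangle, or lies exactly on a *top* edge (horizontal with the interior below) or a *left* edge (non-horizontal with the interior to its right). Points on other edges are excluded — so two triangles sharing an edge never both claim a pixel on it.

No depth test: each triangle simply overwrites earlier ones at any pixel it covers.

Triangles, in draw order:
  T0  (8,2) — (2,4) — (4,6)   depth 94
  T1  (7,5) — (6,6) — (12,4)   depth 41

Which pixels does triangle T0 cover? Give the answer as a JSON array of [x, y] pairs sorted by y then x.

T0:
  2·area = 16  (B↔C swapped to make it positive)
  edge (8, 2)→(4, 6): d=(-4,4) right/bottom  bias=-1
  edge (4, 6)→(2, 4): d=(-2,-2) top-left  bias=+0
  edge (2, 4)→(8, 2): d=(6,-2) top-left  bias=+0
    (4,0)@(9, 1): e=[0,20,-4] → ·  [on edge]
    (5,0)@(11, 1): e=[-8,24,0] → ·  [on edge]
    (0,1)@(1, 3): e=[24,0,-8] → ·  [on edge]
    (2,1)@(5, 3): e=[8,8,0] → #  [on edge]
    (3,1)@(7, 3): e=[0,12,4] → ·  [on edge]
    (1,2)@(3, 5): e=[8,0,8] → #  [on edge]
    (2,2)@(5, 5): e=[0,4,12] → ·  [on edge]
    (1,3)@(3, 7): e=[0,-4,20] → ·  [on edge]
    (2,3)@(5, 7): e=[-8,0,24] → ·  [on edge]
  covered (2 px):
    · · · · · ·
    · · # · · ·
    · # · · · ·
    · · · · · ·
T1:
  2·area = 4  (B↔C swapped to make it positive)
  edge (7, 5)→(12, 4): d=(5,-1) top-left  bias=+0
  edge (12, 4)→(6, 6): d=(-6,2) right/bottom  bias=-1
  edge (6, 6)→(7, 5): d=(1,-1) top-left  bias=+0
    (5,0)@(11, 1): e=[-16,20,0] → ·  [on edge]
    (4,1)@(9, 3): e=[-8,12,0] → ·  [on edge]
    (3,2)@(7, 5): e=[0,4,0] → #  [on edge]
    (4,2)@(9, 5): e=[2,0,2] → ·  [on edge]
    (1,3)@(3, 7): e=[6,0,-2] → ·  [on edge]
    (2,3)@(5, 7): e=[8,-4,0] → ·  [on edge]
    (3,3)@(7, 7): e=[10,-8,2] → ·
  covered (1 px):
    · · · · · ·
    · · · · · ·
    · · · # · ·
    · · · · · ·

Final: [[2,1],[1,2]]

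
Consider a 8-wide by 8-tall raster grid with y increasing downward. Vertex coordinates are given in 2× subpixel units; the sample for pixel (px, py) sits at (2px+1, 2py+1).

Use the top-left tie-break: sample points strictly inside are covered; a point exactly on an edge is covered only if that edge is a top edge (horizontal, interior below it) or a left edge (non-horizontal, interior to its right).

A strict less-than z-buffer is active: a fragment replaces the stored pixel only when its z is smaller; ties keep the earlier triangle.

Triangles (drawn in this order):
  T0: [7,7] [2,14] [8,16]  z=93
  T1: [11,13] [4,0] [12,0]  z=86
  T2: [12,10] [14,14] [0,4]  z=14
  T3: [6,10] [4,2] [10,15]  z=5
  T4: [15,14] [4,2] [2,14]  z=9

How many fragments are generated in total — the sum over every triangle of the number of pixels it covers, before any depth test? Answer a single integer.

T0:
  2·area = 52  (B↔C swapped to make it positive)
  edge (7, 7)→(8, 16): d=(1,9) right/bottom  bias=-1
  edge (8, 16)→(2, 14): d=(-6,-2) top-left  bias=+0
  edge (2, 14)→(7, 7): d=(5,-7) top-left  bias=+0
    (3,3)@(7, 7): e=[0,52,0] → ·  [on edge]
    (3,4)@(7, 9): e=[2,40,10] → #
    (4,4)@(9, 9): e=[-16,44,24] → ·
    (2,5)@(5, 11): e=[22,24,6] → #
    (4,5)@(9, 11): e=[-14,32,34] → ·
    (1,6)@(3, 13): e=[42,8,2] → #
    (4,6)@(9, 13): e=[-12,20,44] → ·
    (1,7)@(3, 15): e=[44,-4,12] → ·
    (2,7)@(5, 15): e=[26,0,26] → #  [on edge]
    (4,7)@(9, 15): e=[-10,8,54] → ·
  covered (8 px):
    · · · · · · · ·
    · · · · · · · ·
    · · · · · · · ·
    · · · · · · · ·
    · · · # · · · ·
    · · # # · · · ·
    · # # # · · · ·
    · · # # · · · ·
T1:
  2·area = 104
  edge (11, 13)→(4, 0): d=(-7,-13) top-left  bias=+0
  edge (4, 0)→(12, 0): d=(8,0) top-left  bias=+0
  edge (12, 0)→(11, 13): d=(-1,13) right/bottom  bias=-1
    (2,0)@(5, 1): e=[6,8,90] → #
    (3,0)@(7, 1): e=[32,8,64] → #
    (4,0)@(9, 1): e=[58,8,38] → #
    (5,0)@(11, 1): e=[84,8,12] → #
    (6,0)@(13, 1): e=[110,8,-14] → ·
    (2,1)@(5, 3): e=[-8,24,88] → ·
    (3,1)@(7, 3): e=[18,24,62] → #
    (6,1)@(13, 3): e=[96,24,-16] → ·
    (3,2)@(7, 5): e=[4,40,60] → #
    (6,2)@(13, 5): e=[82,40,-18] → ·
    (3,3)@(7, 7): e=[-10,56,58] → ·
    (4,3)@(9, 7): e=[16,56,32] → #
    (5,6)@(11, 13): e=[0,104,0] → ·  [on edge]
  covered (15 px):
    · · # # # # · ·
    · · · # # # · ·
    · · · # # # · ·
    · · · · # # · ·
    · · · · # # · ·
    · · · · · # · ·
    · · · · · · · ·
    · · · · · · · ·
T2:
  2·area = 36
  edge (12, 10)→(14, 14): d=(2,4) right/bottom  bias=-1
  edge (14, 14)→(0, 4): d=(-14,-10) top-left  bias=+0
  edge (0, 4)→(12, 10): d=(12,6) right/bottom  bias=-1
    (2,3)@(5, 7): e=[22,8,6] → #
    (3,3)@(7, 7): e=[14,28,-6] → ·
    (2,4)@(5, 9): e=[26,-20,30] → ·
    (3,4)@(7, 9): e=[18,0,18] → #  [on edge]
    (4,4)@(9, 9): e=[10,20,6] → #
    (5,4)@(11, 9): e=[2,40,-6] → ·
    (3,5)@(7, 11): e=[22,-28,42] → ·
    (4,5)@(9, 11): e=[14,-8,30] → ·
    (5,5)@(11, 11): e=[6,12,18] → #
    (6,5)@(13, 11): e=[-2,32,6] → ·
    (5,6)@(11, 13): e=[10,-16,42] → ·
    (6,6)@(13, 13): e=[2,4,30] → #
  covered (5 px):
    · · · · · · · ·
    · · · · · · · ·
    · · · · · · · ·
    · · # · · · · ·
    · · · # # · · ·
    · · · · · # · ·
    · · · · · · # ·
    · · · · · · · ·
T3:
  2·area = 22
  edge (6, 10)→(4, 2): d=(-2,-8) top-left  bias=+0
  edge (4, 2)→(10, 15): d=(6,13) right/bottom  bias=-1
  edge (10, 15)→(6, 10): d=(-4,-5) top-left  bias=+0
    (2,2)@(5, 5): e=[2,5,15] → #
    (3,2)@(7, 5): e=[18,-21,25] → ·
    (2,3)@(5, 7): e=[-2,17,7] → ·
    (3,4)@(7, 9): e=[10,3,9] → #
    (4,4)@(9, 9): e=[26,-23,19] → ·
    (3,5)@(7, 11): e=[6,15,1] → #
    (4,5)@(9, 11): e=[22,-11,11] → ·
    (3,6)@(7, 13): e=[2,27,-7] → ·
    (4,6)@(9, 13): e=[18,1,3] → #
    (5,6)@(11, 13): e=[34,-25,13] → ·
    (4,7)@(9, 15): e=[14,13,-5] → ·
  covered (4 px):
    · · · · · · · ·
    · · · · · · · ·
    · · # · · · · ·
    · · · · · · · ·
    · · · # · · · ·
    · · · # · · · ·
    · · · · # · · ·
    · · · · · · · ·
T4:
  2·area = 156  (B↔C swapped to make it positive)
  edge (15, 14)→(2, 14): d=(-13,0) right/bottom  bias=-1
  edge (2, 14)→(4, 2): d=(2,-12) top-left  bias=+0
  edge (4, 2)→(15, 14): d=(11,12) right/bottom  bias=-1
    (2,2)@(5, 5): e=[117,18,21] → #
    (3,2)@(7, 5): e=[117,42,-3] → ·
    (2,3)@(5, 7): e=[91,22,43] → #
    (3,3)@(7, 7): e=[91,46,19] → #
    (4,3)@(9, 7): e=[91,70,-5] → ·
    (1,4)@(3, 9): e=[65,2,89] → #
    (4,4)@(9, 9): e=[65,74,17] → #
    (5,4)@(11, 9): e=[65,98,-7] → ·
    (1,5)@(3, 11): e=[39,6,111] → #
    (5,5)@(11, 11): e=[39,102,15] → #
    (6,5)@(13, 11): e=[39,126,-9] → ·
    (1,6)@(3, 13): e=[13,10,133] → #
  covered (18 px):
    · · · · · · · ·
    · · · · · · · ·
    · · # · · · · ·
    · · # # · · · ·
    · # # # # · · ·
    · # # # # # · ·
    · # # # # # # ·
    · · · · · · · ·

Result: 50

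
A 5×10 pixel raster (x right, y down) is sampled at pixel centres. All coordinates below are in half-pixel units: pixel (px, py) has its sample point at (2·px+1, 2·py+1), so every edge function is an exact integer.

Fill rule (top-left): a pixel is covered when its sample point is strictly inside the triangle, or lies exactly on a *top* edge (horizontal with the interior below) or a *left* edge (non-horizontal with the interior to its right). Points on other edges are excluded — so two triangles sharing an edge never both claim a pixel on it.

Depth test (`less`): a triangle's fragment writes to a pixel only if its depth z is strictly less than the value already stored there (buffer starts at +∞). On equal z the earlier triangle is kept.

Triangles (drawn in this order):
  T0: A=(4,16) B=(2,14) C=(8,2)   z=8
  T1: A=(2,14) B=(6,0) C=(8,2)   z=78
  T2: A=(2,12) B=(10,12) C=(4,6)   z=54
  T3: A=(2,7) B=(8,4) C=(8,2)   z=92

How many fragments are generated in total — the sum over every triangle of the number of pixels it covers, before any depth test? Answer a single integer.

T0:
  2·area = 36
  edge (4, 16)→(2, 14): d=(-2,-2) top-left  bias=+0
  edge (2, 14)→(8, 2): d=(6,-12) top-left  bias=+0
  edge (8, 2)→(4, 16): d=(-4,14) right/bottom  bias=-1
    (3,2)@(7, 5): e=[28,6,2] → █
    (4,2)@(9, 5): e=[32,30,-26] → ·
    (3,3)@(7, 7): e=[24,18,-6] → ·
    (2,4)@(5, 9): e=[16,6,14] → █
    (3,4)@(7, 9): e=[20,30,-14] → ·
    (2,5)@(5, 11): e=[12,18,6] → █
    (3,5)@(7, 11): e=[16,42,-22] → ·
    (0,6)@(1, 13): e=[0,-18,54] → ·  [on edge]
    (1,6)@(3, 13): e=[4,6,26] → █
    (2,6)@(5, 13): e=[8,30,-2] → ·
    (1,7)@(3, 15): e=[0,18,18] → █  [on edge]
    (2,7)@(5, 15): e=[4,42,-10] → ·
    (2,8)@(5, 17): e=[0,54,-18] → ·  [on edge]
    (3,9)@(7, 19): e=[0,90,-54] → ·  [on edge]
  covered (5 px):
    · · · · ·
    · · · · ·
    · · · █ ·
    · · · · ·
    · · █ · ·
    · · █ · ·
    · █ · · ·
    · █ · · ·
    · · · · ·
    · · · · ·
T1:
  2·area = 36
  edge (2, 14)→(6, 0): d=(4,-14) top-left  bias=+0
  edge (6, 0)→(8, 2): d=(2,2) right/bottom  bias=-1
  edge (8, 2)→(2, 14): d=(-6,12) right/bottom  bias=-1
    (3,0)@(7, 1): e=[18,0,18] → ·  [on edge]
    (3,1)@(7, 3): e=[26,4,6] → █
    (4,1)@(9, 3): e=[54,0,-18] → ·  [on edge]
    (2,2)@(5, 5): e=[6,12,18] → █
    (3,2)@(7, 5): e=[34,8,-6] → ·
    (2,3)@(5, 7): e=[14,16,6] → █
    (3,3)@(7, 7): e=[42,12,-18] → ·
    (2,4)@(5, 9): e=[22,20,-6] → ·
    (1,5)@(3, 11): e=[2,28,6] → █
    (2,5)@(5, 11): e=[30,24,-18] → ·
    (1,6)@(3, 13): e=[10,32,-6] → ·
  covered (4 px):
    · · · · ·
    · · · █ ·
    · · █ · ·
    · · █ · ·
    · · · · ·
    · █ · · ·
    · · · · ·
    · · · · ·
    · · · · ·
    · · · · ·
T2:
  2·area = 48  (B↔C swapped to make it positive)
  edge (2, 12)→(4, 6): d=(2,-6) top-left  bias=+0
  edge (4, 6)→(10, 12): d=(6,6) right/bottom  bias=-1
  edge (10, 12)→(2, 12): d=(-8,0) right/bottom  bias=-1
    (0,1)@(1, 3): e=[-24,0,72] → ·  [on edge]
    (2,1)@(5, 3): e=[0,-24,72] → ·  [on edge]
    (1,2)@(3, 5): e=[-8,0,56] → ·  [on edge]
    (2,3)@(5, 7): e=[8,0,40] → ·  [on edge]
    (1,4)@(3, 9): e=[0,24,24] → █  [on edge]
    (2,4)@(5, 9): e=[12,12,24] → █
    (3,4)@(7, 9): e=[24,0,24] → ·  [on edge]
    (1,5)@(3, 11): e=[4,36,8] → █
    (3,5)@(7, 11): e=[28,12,8] → █
    (4,5)@(9, 11): e=[40,0,8] → ·  [on edge]
    (1,6)@(3, 13): e=[8,48,-8] → ·
    (2,6)@(5, 13): e=[20,36,-8] → ·
    (0,7)@(1, 15): e=[0,72,-24] → ·  [on edge]
  covered (5 px):
    · · · · ·
    · · · · ·
    · · · · ·
    · · · · ·
    · █ █ · ·
    · █ █ █ ·
    · · · · ·
    · · · · ·
    · · · · ·
    · · · · ·
T3:
  2·area = 12  (B↔C swapped to make it positive)
  edge (2, 7)→(8, 2): d=(6,-5) top-left  bias=+0
  edge (8, 2)→(8, 4): d=(0,2) right/bottom  bias=-1
  edge (8, 4)→(2, 7): d=(-6,3) right/bottom  bias=-1
    (3,1)@(7, 3): e=[1,2,9] → █
    (4,1)@(9, 3): e=[11,-2,3] → ·
    (2,2)@(5, 5): e=[3,6,3] → █
    (3,2)@(7, 5): e=[13,2,-3] → ·
    (2,3)@(5, 7): e=[15,6,-9] → ·
  covered (2 px):
    · · · · ·
    · · · █ ·
    · · █ · ·
    · · · · ·
    · · · · ·
    · · · · ·
    · · · · ·
    · · · · ·
    · · · · ·
    · · · · ·

Result: 16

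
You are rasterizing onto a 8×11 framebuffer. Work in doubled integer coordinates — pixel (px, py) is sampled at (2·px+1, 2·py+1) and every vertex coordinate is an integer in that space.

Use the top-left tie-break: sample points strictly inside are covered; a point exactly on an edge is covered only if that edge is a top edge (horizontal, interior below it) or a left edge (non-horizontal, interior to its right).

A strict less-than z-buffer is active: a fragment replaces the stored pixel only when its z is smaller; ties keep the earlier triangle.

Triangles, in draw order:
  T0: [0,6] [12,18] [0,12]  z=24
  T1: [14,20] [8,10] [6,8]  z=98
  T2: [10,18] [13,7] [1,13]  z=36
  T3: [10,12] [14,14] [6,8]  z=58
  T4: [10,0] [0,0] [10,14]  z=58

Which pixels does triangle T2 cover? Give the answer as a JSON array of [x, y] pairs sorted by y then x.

T0:
  2·area = 72
  edge (0, 6)→(12, 18): d=(12,12) right/bottom  bias=-1
  edge (12, 18)→(0, 12): d=(-12,-6) top-left  bias=+0
  edge (0, 12)→(0, 6): d=(0,-6) top-left  bias=+0
    (0,3)@(1, 7): e=[0,66,6] → ·  [on edge]
    (0,4)@(1, 9): e=[24,42,6] → █
    (1,4)@(3, 9): e=[0,54,18] → ·  [on edge]
    (0,5)@(1, 11): e=[48,18,6] → █
    (1,5)@(3, 11): e=[24,30,18] → █
    (2,5)@(5, 11): e=[0,42,30] → ·  [on edge]
    (0,6)@(1, 13): e=[72,-6,6] → ·
    (1,6)@(3, 13): e=[48,6,18] → █
    (2,6)@(5, 13): e=[24,18,30] → █
    (3,6)@(7, 13): e=[0,30,42] → ·  [on edge]
    (1,7)@(3, 15): e=[72,-18,18] → ·
    (2,7)@(5, 15): e=[48,-6,30] → ·
    (4,7)@(9, 15): e=[0,18,54] → ·  [on edge]
    (5,8)@(11, 17): e=[0,6,66] → ·  [on edge]
    (6,9)@(13, 19): e=[0,-6,78] → ·  [on edge]
    (7,10)@(15, 21): e=[0,-18,90] → ·  [on edge]
  covered (6 px):
    · · · · · · · ·
    · · · · · · · ·
    · · · · · · · ·
    · · · · · · · ·
    █ · · · · · · ·
    █ █ · · · · · ·
    · █ █ · · · · ·
    · · · █ · · · ·
    · · · · · · · ·
    · · · · · · · ·
    · · · · · · · ·
T1:
  2·area = 8  (B↔C swapped to make it positive)
  edge (14, 20)→(6, 8): d=(-8,-12) top-left  bias=+0
  edge (6, 8)→(8, 10): d=(2,2) right/bottom  bias=-1
  edge (8, 10)→(14, 20): d=(6,10) right/bottom  bias=-1
    (0,1)@(1, 3): e=[-20,0,28] → ·  [on edge]
    (1,2)@(3, 5): e=[-12,0,20] → ·  [on edge]
    (2,2)@(5, 5): e=[12,-4,0] → ·  [on edge]
    (2,3)@(5, 7): e=[-4,0,12] → ·  [on edge]
    (3,4)@(7, 9): e=[4,0,4] → ·  [on edge]
    (4,5)@(9, 11): e=[12,0,-4] → ·  [on edge]
    (5,6)@(11, 13): e=[20,0,-12] → ·  [on edge]
    (5,7)@(11, 15): e=[4,4,0] → ·  [on edge]
    (6,7)@(13, 15): e=[28,0,-20] → ·  [on edge]
    (7,8)@(15, 17): e=[36,0,-28] → ·  [on edge]
  covered (0 px):
    · · · · · · · ·
    · · · · · · · ·
    · · · · · · · ·
    · · · · · · · ·
    · · · · · · · ·
    · · · · · · · ·
    · · · · · · · ·
    · · · · · · · ·
    · · · · · · · ·
    · · · · · · · ·
    · · · · · · · ·
T2:
  2·area = 114  (B↔C swapped to make it positive)
  edge (10, 18)→(1, 13): d=(-9,-5) top-left  bias=+0
  edge (1, 13)→(13, 7): d=(12,-6) top-left  bias=+0
  edge (13, 7)→(10, 18): d=(-3,11) right/bottom  bias=-1
    (6,3)@(13, 7): e=[114,0,0] → ·  [on edge]
    (4,4)@(9, 9): e=[76,0,38] → █  [on edge]
    (5,4)@(11, 9): e=[86,12,16] → █
    (6,4)@(13, 9): e=[96,24,-6] → ·
    (2,5)@(5, 11): e=[38,0,76] → █  [on edge]
    (3,5)@(7, 11): e=[48,12,54] → █
    (6,5)@(13, 11): e=[78,48,-12] → ·
    (0,6)@(1, 13): e=[0,0,114] → █  [on edge]
    (1,6)@(3, 13): e=[10,12,92] → █
    (6,6)@(13, 13): e=[60,72,-18] → ·
    (0,7)@(1, 15): e=[-18,24,108] → ·
    (1,7)@(3, 15): e=[-8,36,86] → ·
  covered (16 px):
    · · · · · · · ·
    · · · · · · · ·
    · · · · · · · ·
    · · · · · · · ·
    · · · · █ █ · ·
    · · █ █ █ █ · ·
    █ █ █ █ █ █ · ·
    · · █ █ █ · · ·
    · · · · █ · · ·
    · · · · · · · ·
    · · · · · · · ·
T3:
  2·area = 8  (B↔C swapped to make it positive)
  edge (10, 12)→(6, 8): d=(-4,-4) top-left  bias=+0
  edge (6, 8)→(14, 14): d=(8,6) right/bottom  bias=-1
  edge (14, 14)→(10, 12): d=(-4,-2) top-left  bias=+0
    (0,1)@(1, 3): e=[0,-10,18] → ·  [on edge]
    (1,2)@(3, 5): e=[0,-6,14] → ·  [on edge]
    (2,3)@(5, 7): e=[0,-2,10] → ·  [on edge]
    (3,4)@(7, 9): e=[0,2,6] → █  [on edge]
    (4,4)@(9, 9): e=[8,-10,10] → ·
    (3,5)@(7, 11): e=[-8,18,-2] → ·
    (4,5)@(9, 11): e=[0,6,2] → █  [on edge]
    (5,5)@(11, 11): e=[8,-6,6] → ·
    (4,6)@(9, 13): e=[-8,22,-6] → ·
    (5,6)@(11, 13): e=[0,10,-2] → ·  [on edge]
    (6,7)@(13, 15): e=[0,14,-6] → ·  [on edge]
    (7,8)@(15, 17): e=[0,18,-10] → ·  [on edge]
  covered (2 px):
    · · · · · · · ·
    · · · · · · · ·
    · · · · · · · ·
    · · · · · · · ·
    · · · █ · · · ·
    · · · · █ · · ·
    · · · · · · · ·
    · · · · · · · ·
    · · · · · · · ·
    · · · · · · · ·
    · · · · · · · ·
T4:
  2·area = 140  (B↔C swapped to make it positive)
  edge (10, 0)→(10, 14): d=(0,14) right/bottom  bias=-1
  edge (10, 14)→(0, 0): d=(-10,-14) top-left  bias=+0
  edge (0, 0)→(10, 0): d=(10,0) top-left  bias=+0
    (0,0)@(1, 1): e=[126,4,10] → █
    (1,0)@(3, 1): e=[98,32,10] → █
    (2,0)@(5, 1): e=[70,60,10] → █
    (3,0)@(7, 1): e=[42,88,10] → █
    (4,0)@(9, 1): e=[14,116,10] → █
    (5,0)@(11, 1): e=[-14,144,10] → ·
    (0,1)@(1, 3): e=[126,-16,30] → ·
    (1,1)@(3, 3): e=[98,12,30] → █
    (5,1)@(11, 3): e=[-14,124,30] → ·
    (1,2)@(3, 5): e=[98,-8,50] → ·
    (2,2)@(5, 5): e=[70,20,50] → █
    (5,2)@(11, 5): e=[-14,104,50] → ·
    (2,3)@(5, 7): e=[70,0,70] → █  [on edge]
    (7,10)@(15, 21): e=[-70,0,210] → ·  [on edge]
  covered (18 px):
    █ █ █ █ █ · · ·
    · █ █ █ █ · · ·
    · · █ █ █ · · ·
    · · █ █ █ · · ·
    · · · █ █ · · ·
    · · · · █ · · ·
    · · · · · · · ·
    · · · · · · · ·
    · · · · · · · ·
    · · · · · · · ·
    · · · · · · · ·

Result: [[4,4],[5,4],[2,5],[3,5],[4,5],[5,5],[0,6],[1,6],[2,6],[3,6],[4,6],[5,6],[2,7],[3,7],[4,7],[4,8]]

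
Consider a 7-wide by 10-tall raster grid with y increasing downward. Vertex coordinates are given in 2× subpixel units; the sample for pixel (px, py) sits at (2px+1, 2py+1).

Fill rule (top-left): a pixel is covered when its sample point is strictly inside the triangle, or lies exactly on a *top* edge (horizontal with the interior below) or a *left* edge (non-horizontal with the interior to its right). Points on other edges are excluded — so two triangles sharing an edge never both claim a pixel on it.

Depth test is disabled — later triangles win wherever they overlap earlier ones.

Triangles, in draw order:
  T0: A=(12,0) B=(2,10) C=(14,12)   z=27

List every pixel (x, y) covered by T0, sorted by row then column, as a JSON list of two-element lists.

T0:
  2·area = 140  (B↔C swapped to make it positive)
  edge (12, 0)→(14, 12): d=(2,12) right/bottom  bias=-1
  edge (14, 12)→(2, 10): d=(-12,-2) top-left  bias=+0
  edge (2, 10)→(12, 0): d=(10,-10) top-left  bias=+0
    (5,0)@(11, 1): e=[14,126,0] → X  [on edge]
    (6,0)@(13, 1): e=[-10,130,20] → .
    (4,1)@(9, 3): e=[42,98,0] → X  [on edge]
    (6,1)@(13, 3): e=[-6,106,40] → .
    (3,2)@(7, 5): e=[70,70,0] → X  [on edge]
    (6,2)@(13, 5): e=[-2,82,60] → .
    (2,3)@(5, 7): e=[98,42,0] → X  [on edge]
    (6,3)@(13, 7): e=[2,58,80] → X
    (1,4)@(3, 9): e=[126,14,0] → X  [on edge]
    (0,5)@(1, 11): e=[154,-14,0] → .  [on edge]
    (1,5)@(3, 11): e=[130,-10,20] → .
    (2,5)@(5, 11): e=[106,-6,40] → .
  covered (20 px):
    . . . . . X .
    . . . . X X .
    . . . X X X .
    . . X X X X X
    . X X X X X X
    . . . . X X X
    . . . . . . .
    . . . . . . .
    . . . . . . .
    . . . . . . .

Final: [[5,0],[4,1],[5,1],[3,2],[4,2],[5,2],[2,3],[3,3],[4,3],[5,3],[6,3],[1,4],[2,4],[3,4],[4,4],[5,4],[6,4],[4,5],[5,5],[6,5]]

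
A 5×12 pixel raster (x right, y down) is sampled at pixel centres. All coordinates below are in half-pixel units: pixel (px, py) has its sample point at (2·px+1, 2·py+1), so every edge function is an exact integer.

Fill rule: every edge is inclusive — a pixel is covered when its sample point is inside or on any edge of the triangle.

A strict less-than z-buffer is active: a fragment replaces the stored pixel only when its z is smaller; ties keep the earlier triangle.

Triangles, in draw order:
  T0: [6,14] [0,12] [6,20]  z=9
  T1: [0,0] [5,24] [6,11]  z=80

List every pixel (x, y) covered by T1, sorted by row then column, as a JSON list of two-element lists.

T0:
  2·area = 36  (B↔C swapped to make it positive)
  edge (6, 14)→(6, 20): d=(0,6) inclusive
  edge (6, 20)→(0, 12): d=(-6,-8) inclusive
  edge (0, 12)→(6, 14): d=(6,2) inclusive
    (0,6)@(1, 13): e=[30,2,4] → █
    (1,6)@(3, 13): e=[18,18,0] → █  [on edge]
    (2,6)@(5, 13): e=[6,34,-4] → ·
    (0,7)@(1, 15): e=[30,-10,16] → ·
    (1,7)@(3, 15): e=[18,6,12] → █
    (2,7)@(5, 15): e=[6,22,8] → █
    (3,7)@(7, 15): e=[-6,38,4] → ·
    (4,7)@(9, 15): e=[-18,54,0] → ·  [on edge]
    (1,8)@(3, 17): e=[18,-6,24] → ·
    (2,8)@(5, 17): e=[6,10,20] → █
    (3,8)@(7, 17): e=[-6,26,16] → ·
    (2,9)@(5, 19): e=[6,-2,32] → ·
  covered (5 px):
    · · · · ·
    · · · · ·
    · · · · ·
    · · · · ·
    · · · · ·
    · · · · ·
    █ █ · · ·
    · █ █ · ·
    · · █ · ·
    · · · · ·
    · · · · ·
    · · · · ·
T1:
  2·area = 89  (B↔C swapped to make it positive)
  edge (0, 0)→(6, 11): d=(6,11) inclusive
  edge (6, 11)→(5, 24): d=(-1,13) inclusive
  edge (5, 24)→(0, 0): d=(-5,-24) inclusive
    (0,1)@(1, 3): e=[7,73,9] → █
    (1,1)@(3, 3): e=[-15,47,57] → ·
    (0,2)@(1, 5): e=[19,71,-1] → ·
    (1,3)@(3, 7): e=[9,43,37] → █
    (2,3)@(5, 7): e=[-13,17,85] → ·
    (1,4)@(3, 9): e=[21,41,27] → █
    (2,4)@(5, 9): e=[-1,15,75] → ·
    (1,5)@(3, 11): e=[33,39,17] → █
    (2,5)@(5, 11): e=[11,13,65] → █
    (3,5)@(7, 11): e=[-11,-13,113] → ·
    (1,6)@(3, 13): e=[45,37,7] → █
    (3,6)@(7, 13): e=[1,-15,103] → ·
  covered (12 px):
    · · · · ·
    █ · · · ·
    · · · · ·
    · █ · · ·
    · █ · · ·
    · █ █ · ·
    · █ █ · ·
    · · █ · ·
    · · █ · ·
    · · █ · ·
    · · █ · ·
    · · █ · ·

Answer: [[0,1],[1,3],[1,4],[1,5],[2,5],[1,6],[2,6],[2,7],[2,8],[2,9],[2,10],[2,11]]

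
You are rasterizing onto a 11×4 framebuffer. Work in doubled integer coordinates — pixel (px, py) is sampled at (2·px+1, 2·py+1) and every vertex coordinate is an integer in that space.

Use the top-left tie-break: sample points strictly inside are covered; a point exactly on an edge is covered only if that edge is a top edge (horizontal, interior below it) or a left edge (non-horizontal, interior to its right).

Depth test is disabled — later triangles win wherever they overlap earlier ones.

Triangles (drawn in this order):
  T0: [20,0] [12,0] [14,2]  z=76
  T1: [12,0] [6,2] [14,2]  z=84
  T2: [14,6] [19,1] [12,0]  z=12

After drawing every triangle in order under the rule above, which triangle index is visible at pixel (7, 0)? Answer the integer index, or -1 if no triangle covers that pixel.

T0:
  2·area = 16  (B↔C swapped to make it positive)
  edge (20, 0)→(14, 2): d=(-6,2) right/bottom  bias=-1
  edge (14, 2)→(12, 0): d=(-2,-2) top-left  bias=+0
  edge (12, 0)→(20, 0): d=(8,0) top-left  bias=+0
    (6,0)@(13, 1): e=[8,0,8] → X  [on edge]
    (7,0)@(15, 1): e=[4,4,8] → X
    (8,0)@(17, 1): e=[0,8,8] → .  [on edge]
    (5,1)@(11, 3): e=[0,-8,24] → .  [on edge]
    (6,1)@(13, 3): e=[-4,-4,24] → .
    (7,1)@(15, 3): e=[-8,0,24] → .  [on edge]
    (2,2)@(5, 5): e=[0,-24,40] → .  [on edge]
    (8,2)@(17, 5): e=[-24,0,40] → .  [on edge]
    (9,3)@(19, 7): e=[-40,0,56] → .  [on edge]
  covered (2 px):
    . . . . . . X X . . .
    . . . . . . . . . . .
    . . . . . . . . . . .
    . . . . . . . . . . .
T1:
  2·area = 16  (B↔C swapped to make it positive)
  edge (12, 0)→(14, 2): d=(2,2) right/bottom  bias=-1
  edge (14, 2)→(6, 2): d=(-8,0) right/bottom  bias=-1
  edge (6, 2)→(12, 0): d=(6,-2) top-left  bias=+0
    (4,0)@(9, 1): e=[8,8,0] → X  [on edge]
    (5,0)@(11, 1): e=[4,8,4] → X
    (6,0)@(13, 1): e=[0,8,8] → .  [on edge]
    (1,1)@(3, 3): e=[24,-8,0] → .  [on edge]
    (4,1)@(9, 3): e=[12,-8,12] → .
    (5,1)@(11, 3): e=[8,-8,16] → .
    (7,1)@(15, 3): e=[0,-8,24] → .  [on edge]
    (8,2)@(17, 5): e=[0,-24,40] → .  [on edge]
    (9,3)@(19, 7): e=[0,-40,56] → .  [on edge]
  covered (2 px):
    . . . . X X . . . . .
    . . . . . . . . . . .
    . . . . . . . . . . .
    . . . . . . . . . . .
T2:
  2·area = 40  (B↔C swapped to make it positive)
  edge (14, 6)→(12, 0): d=(-2,-6) top-left  bias=+0
  edge (12, 0)→(19, 1): d=(7,1) right/bottom  bias=-1
  edge (19, 1)→(14, 6): d=(-5,5) right/bottom  bias=-1
    (6,0)@(13, 1): e=[4,6,30] → X
    (7,0)@(15, 1): e=[16,4,20] → X
    (8,0)@(17, 1): e=[28,2,10] → X
    (9,0)@(19, 1): e=[40,0,0] → .  [on edge]
    (6,1)@(13, 3): e=[0,20,20] → X  [on edge]
    (8,1)@(17, 3): e=[24,16,0] → .  [on edge]
    (6,2)@(13, 5): e=[-4,34,10] → .
    (7,2)@(15, 5): e=[8,32,0] → .  [on edge]
    (6,3)@(13, 7): e=[-8,48,0] → .  [on edge]
  covered (5 px):
    . . . . . . X X X . .
    . . . . . . X X . . .
    . . . . . . . . . . .
    . . . . . . . . . . .

Z-buffer (winner per pixel, '.' = empty):
  . . . . 1 1 2 2 2 . .
  . . . . . . 2 2 . . .
  . . . . . . . . . . .
  . . . . . . . . . . .

Final: 2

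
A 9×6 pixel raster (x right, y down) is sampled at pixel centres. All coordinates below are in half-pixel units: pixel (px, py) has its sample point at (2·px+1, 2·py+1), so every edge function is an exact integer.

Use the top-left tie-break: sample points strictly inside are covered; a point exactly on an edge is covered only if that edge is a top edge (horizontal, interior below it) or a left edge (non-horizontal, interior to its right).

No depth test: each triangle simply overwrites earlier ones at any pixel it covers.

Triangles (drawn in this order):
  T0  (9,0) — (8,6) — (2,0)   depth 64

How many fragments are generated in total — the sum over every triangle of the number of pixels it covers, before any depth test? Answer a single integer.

T0:
  2·area = 42
  edge (9, 0)→(8, 6): d=(-1,6) right/bottom  bias=-1
  edge (8, 6)→(2, 0): d=(-6,-6) top-left  bias=+0
  edge (2, 0)→(9, 0): d=(7,0) top-left  bias=+0
    (1,0)@(3, 1): e=[35,0,7] → #  [on edge]
    (2,0)@(5, 1): e=[23,12,7] → #
    (3,0)@(7, 1): e=[11,24,7] → #
    (4,0)@(9, 1): e=[-1,36,7] → ·
    (1,1)@(3, 3): e=[33,-12,21] → ·
    (2,1)@(5, 3): e=[21,0,21] → #  [on edge]
    (4,1)@(9, 3): e=[-3,24,21] → ·
    (2,2)@(5, 5): e=[19,-12,35] → ·
    (3,2)@(7, 5): e=[7,0,35] → #  [on edge]
    (4,2)@(9, 5): e=[-5,12,35] → ·
    (3,3)@(7, 7): e=[5,-12,49] → ·
    (4,3)@(9, 7): e=[-7,0,49] → ·  [on edge]
    (5,4)@(11, 9): e=[-21,0,63] → ·  [on edge]
    (6,5)@(13, 11): e=[-35,0,77] → ·  [on edge]
  covered (6 px):
    · # # # · · · · ·
    · · # # · · · · ·
    · · · # · · · · ·
    · · · · · · · · ·
    · · · · · · · · ·
    · · · · · · · · ·

Result: 6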